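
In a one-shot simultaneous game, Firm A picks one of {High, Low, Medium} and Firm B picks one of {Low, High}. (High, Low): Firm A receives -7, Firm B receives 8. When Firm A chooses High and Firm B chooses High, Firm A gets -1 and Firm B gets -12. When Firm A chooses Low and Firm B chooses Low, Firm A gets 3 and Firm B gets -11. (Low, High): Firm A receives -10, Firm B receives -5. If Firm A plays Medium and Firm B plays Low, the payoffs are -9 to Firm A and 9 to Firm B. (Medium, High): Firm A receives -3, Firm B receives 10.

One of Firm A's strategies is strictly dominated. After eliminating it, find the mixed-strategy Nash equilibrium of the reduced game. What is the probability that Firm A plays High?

Firm A's strategy Medium is strictly dominated by High: -7 > -9 and -1 > -3. Eliminate Medium.
Set Firm B's expected payoff from Low equal to that from High:
  Firm B's payoff to Low: p·8 + (1−p)·(-11) = 19p - 11
  Firm B's payoff to High: p·(-12) + (1−p)·(-5) = -7p - 5
  19p - 11 = -7p - 5  ⇒  26p = 6  ⇒  p = 3/13.

p = 3/13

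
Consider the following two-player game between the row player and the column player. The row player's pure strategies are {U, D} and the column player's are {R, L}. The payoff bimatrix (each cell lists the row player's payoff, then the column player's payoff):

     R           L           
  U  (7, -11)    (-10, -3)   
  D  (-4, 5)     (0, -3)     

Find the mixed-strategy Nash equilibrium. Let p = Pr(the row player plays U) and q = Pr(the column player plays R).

p = 1/2, q = 10/21

For the column player to be willing to mix, the column player must be indifferent between R and L, which pins down the row player's mix.
  the column player's payoff to R: p·(-11) + (1−p)·5 = -16p + 5
  the column player's payoff to L: p·(-3) + (1−p)·(-3) = -3
  -16p + 5 = -3  ⇒  -16p = -8  ⇒  p = 1/2.
The row player's indifference between U and D determines the column player's mixing probability q:
  the row player's payoff from U: q·7 + (1−q)·(-10) = 17q - 10
  the row player's payoff from D: q·(-4) + (1−q)·0 = -4q
  17q - 10 = -4q  ⇒  21q = 10  ⇒  q = 10/21.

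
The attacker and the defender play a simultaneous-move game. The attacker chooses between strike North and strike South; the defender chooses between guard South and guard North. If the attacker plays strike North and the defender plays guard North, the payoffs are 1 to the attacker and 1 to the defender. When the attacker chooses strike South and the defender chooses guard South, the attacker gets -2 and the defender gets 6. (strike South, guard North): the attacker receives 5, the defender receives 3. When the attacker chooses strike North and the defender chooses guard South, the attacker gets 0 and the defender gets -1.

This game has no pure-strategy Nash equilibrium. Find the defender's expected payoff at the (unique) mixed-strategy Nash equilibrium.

The defender's indifference between guard South and guard North determines the attacker's mixing probability p:
  the defender's payoff from guard South: p·(-1) + (1−p)·6 = -7p + 6
  the defender's payoff from guard North: p·1 + (1−p)·3 = -2p + 3
  -7p + 6 = -2p + 3  ⇒  -5p = -3  ⇒  p = 3/5.
At equilibrium the defender is indifferent across columns, so the defender's payoff equals the payoff from guard South: (3/5)·(-1) + (2/5)·6 = 9/5.

9/5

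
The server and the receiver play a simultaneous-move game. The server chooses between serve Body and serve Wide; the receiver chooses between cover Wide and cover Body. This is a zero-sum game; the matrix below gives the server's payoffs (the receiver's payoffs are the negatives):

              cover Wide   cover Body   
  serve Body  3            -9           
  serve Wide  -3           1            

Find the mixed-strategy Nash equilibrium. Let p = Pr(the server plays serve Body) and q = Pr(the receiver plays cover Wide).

For the receiver to be willing to mix, the receiver must be indifferent between cover Wide and cover Body, which pins down the server's mix.
  the receiver's expected payoff from cover Wide: p·(-3) + (1−p)·3 = -6p + 3
  the receiver's expected payoff from cover Body: p·9 + (1−p)·(-1) = 10p - 1
  -6p + 3 = 10p - 1  ⇒  -16p = -4  ⇒  p = 1/4.
For the server to be willing to mix, the server must be indifferent between serve Body and serve Wide, which pins down the receiver's mix.
  the server's expected payoff from serve Body: q·3 + (1−q)·(-9) = 12q - 9
  the server's expected payoff from serve Wide: q·(-3) + (1−q)·1 = -4q + 1
  12q - 9 = -4q + 1  ⇒  16q = 10  ⇒  q = 5/8.

p = 1/4, q = 5/8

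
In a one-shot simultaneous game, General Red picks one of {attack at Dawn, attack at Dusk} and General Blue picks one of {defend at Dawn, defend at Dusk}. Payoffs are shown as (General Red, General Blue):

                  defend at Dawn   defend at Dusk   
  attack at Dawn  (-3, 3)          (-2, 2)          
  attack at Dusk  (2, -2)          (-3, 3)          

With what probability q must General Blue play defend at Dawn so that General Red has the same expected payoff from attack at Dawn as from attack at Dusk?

For General Red to be willing to mix, General Red must be indifferent between attack at Dawn and attack at Dusk, which pins down General Blue's mix.
  General Red's expected payoff from attack at Dawn: q·(-3) + (1−q)·(-2) = -q - 2
  General Red's expected payoff from attack at Dusk: q·2 + (1−q)·(-3) = 5q - 3
  -q - 2 = 5q - 3  ⇒  -6q = -1  ⇒  q = 1/6.

q = 1/6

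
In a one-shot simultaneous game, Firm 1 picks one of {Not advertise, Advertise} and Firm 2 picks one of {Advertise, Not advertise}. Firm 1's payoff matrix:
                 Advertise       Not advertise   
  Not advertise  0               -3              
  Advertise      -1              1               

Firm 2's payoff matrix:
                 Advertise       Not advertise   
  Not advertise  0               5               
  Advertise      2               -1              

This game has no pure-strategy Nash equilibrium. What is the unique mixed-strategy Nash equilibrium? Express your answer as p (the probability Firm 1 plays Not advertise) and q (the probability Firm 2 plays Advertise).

p = 3/8, q = 4/5

In a mixed equilibrium Firm 2 is indifferent between Advertise and Not advertise; this condition fixes p.
  Firm 2's payoff to Advertise: p·0 + (1−p)·2 = -2p + 2
  Firm 2's payoff to Not advertise: p·5 + (1−p)·(-1) = 6p - 1
  -2p + 2 = 6p - 1  ⇒  -8p = -3  ⇒  p = 3/8.
Firm 1's indifference between Not advertise and Advertise determines Firm 2's mixing probability q:
  Firm 1's expected payoff from Not advertise: q·0 + (1−q)·(-3) = 3q - 3
  Firm 1's expected payoff from Advertise: q·(-1) + (1−q)·1 = -2q + 1
  3q - 3 = -2q + 1  ⇒  5q = 4  ⇒  q = 4/5.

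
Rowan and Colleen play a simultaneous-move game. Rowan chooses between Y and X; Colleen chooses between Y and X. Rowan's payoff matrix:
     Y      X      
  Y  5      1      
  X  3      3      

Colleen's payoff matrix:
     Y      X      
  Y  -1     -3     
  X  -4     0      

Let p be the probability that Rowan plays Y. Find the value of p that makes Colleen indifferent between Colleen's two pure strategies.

Colleen's indifference between Y and X determines Rowan's mixing probability p:
  Colleen's payoff to Y: p·(-1) + (1−p)·(-4) = 3p - 4
  Colleen's payoff to X: p·(-3) + (1−p)·0 = -3p
  3p - 4 = -3p  ⇒  6p = 4  ⇒  p = 2/3.

p = 2/3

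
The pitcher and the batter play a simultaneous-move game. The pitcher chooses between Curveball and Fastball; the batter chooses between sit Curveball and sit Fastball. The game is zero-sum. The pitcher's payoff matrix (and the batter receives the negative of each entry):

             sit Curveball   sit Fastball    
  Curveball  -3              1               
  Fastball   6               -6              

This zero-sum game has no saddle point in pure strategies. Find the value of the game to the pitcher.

v = -3/4

The pitcher's indifference between Curveball and Fastball determines the batter's mixing probability q:
  the pitcher's payoff from Curveball: q·(-3) + (1−q)·1 = -4q + 1
  the pitcher's payoff from Fastball: q·6 + (1−q)·(-6) = 12q - 6
  -4q + 1 = 12q - 6  ⇒  -16q = -7  ⇒  q = 7/16.
The value is the pitcher's expected payoff against this mix (using Curveball): (7/16)·(-3) + (9/16)·1 = -3/4.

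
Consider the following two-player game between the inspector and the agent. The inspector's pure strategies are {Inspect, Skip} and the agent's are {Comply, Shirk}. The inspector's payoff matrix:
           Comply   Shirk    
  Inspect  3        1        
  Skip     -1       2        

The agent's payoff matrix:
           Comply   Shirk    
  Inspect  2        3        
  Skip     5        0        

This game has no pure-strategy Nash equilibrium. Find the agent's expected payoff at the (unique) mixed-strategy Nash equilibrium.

For the agent to be willing to mix, the agent must be indifferent between Comply and Shirk, which pins down the inspector's mix.
  the agent's payoff to Comply: p·2 + (1−p)·5 = -3p + 5
  the agent's payoff to Shirk: p·3 + (1−p)·0 = 3p
  -3p + 5 = 3p  ⇒  -6p = -5  ⇒  p = 5/6.
At equilibrium the agent is indifferent across columns, so the agent's payoff equals the payoff from Comply: (5/6)·2 + (1/6)·5 = 5/2.

5/2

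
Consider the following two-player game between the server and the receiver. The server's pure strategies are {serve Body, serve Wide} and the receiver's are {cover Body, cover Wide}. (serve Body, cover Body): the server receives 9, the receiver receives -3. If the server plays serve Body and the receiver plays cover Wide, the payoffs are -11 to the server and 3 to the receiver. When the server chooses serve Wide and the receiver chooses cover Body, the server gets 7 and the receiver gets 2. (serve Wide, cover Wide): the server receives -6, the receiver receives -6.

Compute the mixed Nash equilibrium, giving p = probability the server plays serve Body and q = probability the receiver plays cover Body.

For the receiver to be willing to mix, the receiver must be indifferent between cover Body and cover Wide, which pins down the server's mix.
  the receiver's payoff to cover Body: p·(-3) + (1−p)·2 = -5p + 2
  the receiver's payoff to cover Wide: p·3 + (1−p)·(-6) = 9p - 6
  -5p + 2 = 9p - 6  ⇒  -14p = -8  ⇒  p = 4/7.
In a mixed equilibrium the server is indifferent between serve Body and serve Wide; this condition fixes q.
  the server's payoff to serve Body: q·9 + (1−q)·(-11) = 20q - 11
  the server's payoff to serve Wide: q·7 + (1−q)·(-6) = 13q - 6
  20q - 11 = 13q - 6  ⇒  7q = 5  ⇒  q = 5/7.

p = 4/7, q = 5/7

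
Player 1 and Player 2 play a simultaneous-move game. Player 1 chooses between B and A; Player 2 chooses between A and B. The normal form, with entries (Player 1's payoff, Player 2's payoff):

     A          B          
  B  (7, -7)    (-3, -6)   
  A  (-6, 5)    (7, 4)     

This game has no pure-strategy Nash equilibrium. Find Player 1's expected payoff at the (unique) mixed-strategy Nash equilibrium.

For Player 1 to be willing to mix, Player 1 must be indifferent between B and A, which pins down Player 2's mix.
  Player 1's expected payoff from B: q·7 + (1−q)·(-3) = 10q - 3
  Player 1's expected payoff from A: q·(-6) + (1−q)·7 = -13q + 7
  10q - 3 = -13q + 7  ⇒  23q = 10  ⇒  q = 10/23.
At equilibrium Player 1 is indifferent across rows, so Player 1's payoff equals the payoff from B: (10/23)·7 + (13/23)·(-3) = 31/23.

31/23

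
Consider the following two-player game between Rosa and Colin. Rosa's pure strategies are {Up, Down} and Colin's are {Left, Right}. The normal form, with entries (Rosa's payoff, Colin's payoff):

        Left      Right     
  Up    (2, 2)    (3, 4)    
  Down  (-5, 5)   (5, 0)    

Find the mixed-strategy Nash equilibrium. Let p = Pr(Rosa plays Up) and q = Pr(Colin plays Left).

p = 5/7, q = 2/9

Rosa's mix must leave Colin indifferent between Left and Right.
  Colin's payoff to Left: p·2 + (1−p)·5 = -3p + 5
  Colin's payoff to Right: p·4 + (1−p)·0 = 4p
  -3p + 5 = 4p  ⇒  -7p = -5  ⇒  p = 5/7.
In a mixed equilibrium Rosa is indifferent between Up and Down; this condition fixes q.
  Rosa's expected payoff from Up: q·2 + (1−q)·3 = -q + 3
  Rosa's expected payoff from Down: q·(-5) + (1−q)·5 = -10q + 5
  -q + 3 = -10q + 5  ⇒  9q = 2  ⇒  q = 2/9.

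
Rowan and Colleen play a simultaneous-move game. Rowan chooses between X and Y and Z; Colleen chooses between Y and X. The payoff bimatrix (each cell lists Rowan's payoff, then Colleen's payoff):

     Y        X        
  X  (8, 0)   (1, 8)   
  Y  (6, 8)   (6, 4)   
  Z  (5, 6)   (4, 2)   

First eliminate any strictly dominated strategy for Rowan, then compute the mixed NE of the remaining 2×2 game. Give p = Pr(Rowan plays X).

p = 1/3

Rowan's strategy Z is strictly dominated by Y: 6 > 5 and 6 > 4. Eliminate Z.
Rowan's mix must leave Colleen indifferent between Y and X.
  Colleen's expected payoff from Y: p·0 + (1−p)·8 = -8p + 8
  Colleen's expected payoff from X: p·8 + (1−p)·4 = 4p + 4
  -8p + 8 = 4p + 4  ⇒  -12p = -4  ⇒  p = 1/3.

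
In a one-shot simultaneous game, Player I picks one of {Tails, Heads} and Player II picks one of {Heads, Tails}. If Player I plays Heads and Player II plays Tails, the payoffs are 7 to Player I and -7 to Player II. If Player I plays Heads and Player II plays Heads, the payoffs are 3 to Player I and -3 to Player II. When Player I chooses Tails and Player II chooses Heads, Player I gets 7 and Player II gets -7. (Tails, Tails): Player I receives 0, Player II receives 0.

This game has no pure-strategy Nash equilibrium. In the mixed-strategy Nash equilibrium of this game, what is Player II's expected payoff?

Player II's indifference between Heads and Tails determines Player I's mixing probability p:
  Player II's payoff from Heads: p·(-7) + (1−p)·(-3) = -4p - 3
  Player II's payoff from Tails: p·0 + (1−p)·(-7) = 7p - 7
  -4p - 3 = 7p - 7  ⇒  -11p = -4  ⇒  p = 4/11.
At equilibrium Player II is indifferent across columns, so Player II's payoff equals the payoff from Heads: (4/11)·(-7) + (7/11)·(-3) = -49/11.

-49/11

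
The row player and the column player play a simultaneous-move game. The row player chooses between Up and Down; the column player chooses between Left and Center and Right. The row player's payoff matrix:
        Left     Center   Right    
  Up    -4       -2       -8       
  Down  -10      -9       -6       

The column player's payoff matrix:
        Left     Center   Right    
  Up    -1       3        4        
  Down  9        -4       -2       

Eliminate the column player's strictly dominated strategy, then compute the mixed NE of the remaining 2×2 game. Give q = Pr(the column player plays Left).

q = 1/4

The column player's strategy Center is strictly dominated by Right: 4 > 3 and -2 > -4. Eliminate Center.
The column player's mix must leave the row player indifferent between Up and Down.
  the row player's expected payoff from Up: q·(-4) + (1−q)·(-8) = 4q - 8
  the row player's expected payoff from Down: q·(-10) + (1−q)·(-6) = -4q - 6
  4q - 8 = -4q - 6  ⇒  8q = 2  ⇒  q = 1/4.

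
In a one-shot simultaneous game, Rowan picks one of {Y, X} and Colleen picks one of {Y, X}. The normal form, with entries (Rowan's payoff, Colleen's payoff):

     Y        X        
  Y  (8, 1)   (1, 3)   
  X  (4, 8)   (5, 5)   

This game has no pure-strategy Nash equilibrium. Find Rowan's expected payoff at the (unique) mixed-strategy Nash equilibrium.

9/2

Rowan's indifference between Y and X determines Colleen's mixing probability q:
  Rowan's payoff from Y: q·8 + (1−q)·1 = 7q + 1
  Rowan's payoff from X: q·4 + (1−q)·5 = -q + 5
  7q + 1 = -q + 5  ⇒  8q = 4  ⇒  q = 1/2.
At equilibrium Rowan is indifferent across rows, so Rowan's payoff equals the payoff from Y: (1/2)·8 + (1/2)·1 = 9/2.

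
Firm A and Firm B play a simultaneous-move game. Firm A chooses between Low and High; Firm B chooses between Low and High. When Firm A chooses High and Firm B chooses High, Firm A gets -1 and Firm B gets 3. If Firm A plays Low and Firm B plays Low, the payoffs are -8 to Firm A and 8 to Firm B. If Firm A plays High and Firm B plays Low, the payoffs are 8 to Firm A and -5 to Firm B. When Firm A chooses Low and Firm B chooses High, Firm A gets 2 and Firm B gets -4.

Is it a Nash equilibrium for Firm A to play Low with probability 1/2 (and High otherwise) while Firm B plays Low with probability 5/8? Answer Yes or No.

Given Firm A's mix p = 1/2, Firm B's payoff from Low is 3/2 but from High is -1/2. Firm B strictly prefers Low, so Firm B would not mix.
So the proposed profile is not a Nash equilibrium.

No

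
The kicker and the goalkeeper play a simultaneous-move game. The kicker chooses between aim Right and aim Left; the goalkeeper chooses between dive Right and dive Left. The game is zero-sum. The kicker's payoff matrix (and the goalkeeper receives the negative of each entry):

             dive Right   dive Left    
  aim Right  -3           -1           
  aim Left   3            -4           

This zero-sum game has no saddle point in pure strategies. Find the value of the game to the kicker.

v = -5/3

The goalkeeper's mix must leave the kicker indifferent between aim Right and aim Left.
  the kicker's payoff from aim Right: q·(-3) + (1−q)·(-1) = -2q - 1
  the kicker's payoff from aim Left: q·3 + (1−q)·(-4) = 7q - 4
  -2q - 1 = 7q - 4  ⇒  -9q = -3  ⇒  q = 1/3.
The value is the kicker's expected payoff against this mix (using aim Right): (1/3)·(-3) + (2/3)·(-1) = -5/3.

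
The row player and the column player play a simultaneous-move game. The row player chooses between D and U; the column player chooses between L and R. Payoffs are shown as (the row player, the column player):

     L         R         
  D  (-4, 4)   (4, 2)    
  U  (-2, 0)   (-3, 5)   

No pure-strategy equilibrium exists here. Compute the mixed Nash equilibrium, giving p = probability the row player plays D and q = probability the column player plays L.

p = 5/7, q = 7/9

The column player's indifference between L and R determines the row player's mixing probability p:
  the column player's payoff from L: p·4 + (1−p)·0 = 4p
  the column player's payoff from R: p·2 + (1−p)·5 = -3p + 5
  4p = -3p + 5  ⇒  7p = 5  ⇒  p = 5/7.
In a mixed equilibrium the row player is indifferent between D and U; this condition fixes q.
  the row player's expected payoff from D: q·(-4) + (1−q)·4 = -8q + 4
  the row player's expected payoff from U: q·(-2) + (1−q)·(-3) = q - 3
  -8q + 4 = q - 3  ⇒  -9q = -7  ⇒  q = 7/9.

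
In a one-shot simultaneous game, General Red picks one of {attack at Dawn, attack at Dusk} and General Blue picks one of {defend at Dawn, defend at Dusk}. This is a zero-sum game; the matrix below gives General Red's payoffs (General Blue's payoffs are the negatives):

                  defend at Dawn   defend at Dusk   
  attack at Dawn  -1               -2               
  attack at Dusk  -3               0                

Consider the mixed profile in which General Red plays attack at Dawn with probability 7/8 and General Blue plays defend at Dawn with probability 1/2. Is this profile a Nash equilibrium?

Given General Red's mix p = 7/8, General Blue's payoff from defend at Dawn is 5/4 but from defend at Dusk is 7/4. General Blue strictly prefers defend at Dusk, so General Blue would not mix.
So the proposed profile is not a Nash equilibrium.

No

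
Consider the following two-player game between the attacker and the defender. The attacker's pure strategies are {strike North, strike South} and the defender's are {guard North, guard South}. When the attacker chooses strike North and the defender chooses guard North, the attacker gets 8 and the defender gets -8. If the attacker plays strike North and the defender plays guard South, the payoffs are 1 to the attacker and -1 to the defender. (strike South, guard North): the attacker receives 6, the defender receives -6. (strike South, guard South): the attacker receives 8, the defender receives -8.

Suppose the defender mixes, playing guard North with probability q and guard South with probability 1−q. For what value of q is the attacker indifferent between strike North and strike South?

Set the attacker's expected payoff from strike North equal to that from strike South:
  the attacker's payoff from strike North: q·8 + (1−q)·1 = 7q + 1
  the attacker's payoff from strike South: q·6 + (1−q)·8 = -2q + 8
  7q + 1 = -2q + 8  ⇒  9q = 7  ⇒  q = 7/9.

q = 7/9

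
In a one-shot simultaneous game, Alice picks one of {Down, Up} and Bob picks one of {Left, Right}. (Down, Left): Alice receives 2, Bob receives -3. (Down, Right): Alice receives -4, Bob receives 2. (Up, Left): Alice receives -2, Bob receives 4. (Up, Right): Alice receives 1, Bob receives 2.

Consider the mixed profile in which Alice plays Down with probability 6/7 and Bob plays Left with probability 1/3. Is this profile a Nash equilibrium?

No

Given Alice's mix p = 6/7, Bob's payoff from Left is -2 but from Right is 2. Bob strictly prefers Right, so Bob would not mix.
So the proposed profile is not a Nash equilibrium.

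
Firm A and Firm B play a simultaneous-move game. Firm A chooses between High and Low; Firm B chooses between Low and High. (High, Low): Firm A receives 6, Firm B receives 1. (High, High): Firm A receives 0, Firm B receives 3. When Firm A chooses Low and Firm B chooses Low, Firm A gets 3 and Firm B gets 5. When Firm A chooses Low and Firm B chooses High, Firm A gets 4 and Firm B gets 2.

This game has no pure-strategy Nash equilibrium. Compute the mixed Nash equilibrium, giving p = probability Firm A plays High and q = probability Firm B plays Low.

p = 3/5, q = 4/7

Set Firm B's expected payoff from Low equal to that from High:
  Firm B's payoff from Low: p·1 + (1−p)·5 = -4p + 5
  Firm B's payoff from High: p·3 + (1−p)·2 = p + 2
  -4p + 5 = p + 2  ⇒  -5p = -3  ⇒  p = 3/5.
For Firm A to be willing to mix, Firm A must be indifferent between High and Low, which pins down Firm B's mix.
  Firm A's payoff from High: q·6 + (1−q)·0 = 6q
  Firm A's payoff from Low: q·3 + (1−q)·4 = -q + 4
  6q = -q + 4  ⇒  7q = 4  ⇒  q = 4/7.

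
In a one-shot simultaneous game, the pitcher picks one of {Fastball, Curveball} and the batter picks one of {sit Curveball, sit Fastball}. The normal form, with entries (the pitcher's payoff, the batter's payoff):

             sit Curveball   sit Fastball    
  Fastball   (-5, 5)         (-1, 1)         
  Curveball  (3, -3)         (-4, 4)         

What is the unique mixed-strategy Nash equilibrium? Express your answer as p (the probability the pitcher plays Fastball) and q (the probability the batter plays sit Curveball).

For the batter to be willing to mix, the batter must be indifferent between sit Curveball and sit Fastball, which pins down the pitcher's mix.
  the batter's payoff to sit Curveball: p·5 + (1−p)·(-3) = 8p - 3
  the batter's payoff to sit Fastball: p·1 + (1−p)·4 = -3p + 4
  8p - 3 = -3p + 4  ⇒  11p = 7  ⇒  p = 7/11.
The batter's mix must leave the pitcher indifferent between Fastball and Curveball.
  the pitcher's payoff from Fastball: q·(-5) + (1−q)·(-1) = -4q - 1
  the pitcher's payoff from Curveball: q·3 + (1−q)·(-4) = 7q - 4
  -4q - 1 = 7q - 4  ⇒  -11q = -3  ⇒  q = 3/11.

p = 7/11, q = 3/11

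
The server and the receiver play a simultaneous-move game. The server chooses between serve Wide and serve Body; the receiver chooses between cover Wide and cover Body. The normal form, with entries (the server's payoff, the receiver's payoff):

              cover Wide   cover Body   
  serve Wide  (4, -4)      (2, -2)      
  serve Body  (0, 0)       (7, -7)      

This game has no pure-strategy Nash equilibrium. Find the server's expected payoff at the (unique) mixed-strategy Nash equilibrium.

28/9

The receiver's mix must leave the server indifferent between serve Wide and serve Body.
  the server's payoff to serve Wide: q·4 + (1−q)·2 = 2q + 2
  the server's payoff to serve Body: q·0 + (1−q)·7 = -7q + 7
  2q + 2 = -7q + 7  ⇒  9q = 5  ⇒  q = 5/9.
At equilibrium the server is indifferent across rows, so the server's payoff equals the payoff from serve Wide: (5/9)·4 + (4/9)·2 = 28/9.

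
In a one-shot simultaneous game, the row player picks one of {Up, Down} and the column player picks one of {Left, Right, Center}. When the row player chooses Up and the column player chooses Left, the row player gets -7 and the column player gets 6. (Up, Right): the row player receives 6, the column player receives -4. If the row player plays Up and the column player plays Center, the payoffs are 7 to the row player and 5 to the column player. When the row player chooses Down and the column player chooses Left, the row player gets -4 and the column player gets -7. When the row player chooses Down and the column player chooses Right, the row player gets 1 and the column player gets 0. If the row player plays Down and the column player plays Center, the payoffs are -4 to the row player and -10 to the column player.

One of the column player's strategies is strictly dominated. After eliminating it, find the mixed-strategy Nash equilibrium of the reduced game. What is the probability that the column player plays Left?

q = 5/8

The column player's strategy Center is strictly dominated by Left: 6 > 5 and -7 > -10. Eliminate Center.
In a mixed equilibrium the row player is indifferent between Up and Down; this condition fixes q.
  the row player's payoff to Up: q·(-7) + (1−q)·6 = -13q + 6
  the row player's payoff to Down: q·(-4) + (1−q)·1 = -5q + 1
  -13q + 6 = -5q + 1  ⇒  -8q = -5  ⇒  q = 5/8.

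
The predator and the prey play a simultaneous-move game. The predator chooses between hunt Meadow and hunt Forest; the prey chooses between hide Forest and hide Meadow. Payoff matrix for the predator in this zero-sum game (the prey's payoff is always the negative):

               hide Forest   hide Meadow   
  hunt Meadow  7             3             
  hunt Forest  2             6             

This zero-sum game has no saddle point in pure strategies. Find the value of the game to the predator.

For the predator to be willing to mix, the predator must be indifferent between hunt Meadow and hunt Forest, which pins down the prey's mix.
  the predator's payoff from hunt Meadow: q·7 + (1−q)·3 = 4q + 3
  the predator's payoff from hunt Forest: q·2 + (1−q)·6 = -4q + 6
  4q + 3 = -4q + 6  ⇒  8q = 3  ⇒  q = 3/8.
The value is the predator's expected payoff against this mix (using hunt Meadow): (3/8)·7 + (5/8)·3 = 9/2.

v = 9/2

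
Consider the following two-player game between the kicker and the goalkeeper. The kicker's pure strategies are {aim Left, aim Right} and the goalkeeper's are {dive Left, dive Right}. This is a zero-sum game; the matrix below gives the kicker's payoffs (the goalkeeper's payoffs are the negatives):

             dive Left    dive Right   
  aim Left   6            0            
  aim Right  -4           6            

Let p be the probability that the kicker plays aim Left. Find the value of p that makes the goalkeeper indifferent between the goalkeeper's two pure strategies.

p = 5/8

For the goalkeeper to be willing to mix, the goalkeeper must be indifferent between dive Left and dive Right, which pins down the kicker's mix.
  the goalkeeper's payoff to dive Left: p·(-6) + (1−p)·4 = -10p + 4
  the goalkeeper's payoff to dive Right: p·0 + (1−p)·(-6) = 6p - 6
  -10p + 4 = 6p - 6  ⇒  -16p = -10  ⇒  p = 5/8.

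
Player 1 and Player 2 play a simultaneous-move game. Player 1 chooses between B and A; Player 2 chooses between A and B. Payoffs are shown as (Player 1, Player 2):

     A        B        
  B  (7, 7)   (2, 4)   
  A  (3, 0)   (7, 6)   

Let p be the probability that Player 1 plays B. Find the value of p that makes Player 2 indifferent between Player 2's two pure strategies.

Player 2's indifference between A and B determines Player 1's mixing probability p:
  Player 2's expected payoff from A: p·7 + (1−p)·0 = 7p
  Player 2's expected payoff from B: p·4 + (1−p)·6 = -2p + 6
  7p = -2p + 6  ⇒  9p = 6  ⇒  p = 2/3.

p = 2/3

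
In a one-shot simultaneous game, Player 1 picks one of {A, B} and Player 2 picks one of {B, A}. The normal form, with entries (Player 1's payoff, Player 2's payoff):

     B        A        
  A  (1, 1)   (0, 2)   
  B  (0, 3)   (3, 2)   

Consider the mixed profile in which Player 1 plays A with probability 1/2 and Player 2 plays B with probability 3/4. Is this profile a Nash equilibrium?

Yes

Check Player 2's indifference given Player 1's mix p = 1/2:
  payoff from B = 2; payoff from A = 2 — equal.
Check Player 1's indifference given Player 2's mix q = 3/4:
  payoff from A = 3/4; payoff from B = 3/4 — equal.
Both players are indifferent, so neither can profitably deviate.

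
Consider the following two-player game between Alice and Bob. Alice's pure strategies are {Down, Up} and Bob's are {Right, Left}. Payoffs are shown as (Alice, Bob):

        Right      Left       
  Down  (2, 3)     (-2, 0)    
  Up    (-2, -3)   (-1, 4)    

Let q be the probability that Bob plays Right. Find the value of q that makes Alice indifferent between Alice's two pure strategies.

q = 1/5

Set Alice's expected payoff from Down equal to that from Up:
  Alice's expected payoff from Down: q·2 + (1−q)·(-2) = 4q - 2
  Alice's expected payoff from Up: q·(-2) + (1−q)·(-1) = -q - 1
  4q - 2 = -q - 1  ⇒  5q = 1  ⇒  q = 1/5.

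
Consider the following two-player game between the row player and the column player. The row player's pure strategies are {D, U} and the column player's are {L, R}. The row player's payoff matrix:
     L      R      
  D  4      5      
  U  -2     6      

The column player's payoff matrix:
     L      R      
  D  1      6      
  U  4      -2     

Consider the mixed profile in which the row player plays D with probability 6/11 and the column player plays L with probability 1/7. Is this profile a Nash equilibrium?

Check the column player's indifference given the row player's mix p = 6/11:
  payoff from L = 26/11; payoff from R = 26/11 — equal.
Check the row player's indifference given the column player's mix q = 1/7:
  payoff from D = 34/7; payoff from U = 34/7 — equal.
Both players are indifferent, so neither can profitably deviate.

Yes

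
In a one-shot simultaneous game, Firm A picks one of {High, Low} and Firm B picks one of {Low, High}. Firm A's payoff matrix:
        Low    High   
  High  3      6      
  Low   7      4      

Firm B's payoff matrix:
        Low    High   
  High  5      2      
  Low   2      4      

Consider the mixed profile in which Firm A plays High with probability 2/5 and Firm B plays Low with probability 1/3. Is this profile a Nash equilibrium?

Check Firm B's indifference given Firm A's mix p = 2/5:
  payoff from Low = 16/5; payoff from High = 16/5 — equal.
Check Firm A's indifference given Firm B's mix q = 1/3:
  payoff from High = 5; payoff from Low = 5 — equal.
Both players are indifferent, so neither can profitably deviate.

Yes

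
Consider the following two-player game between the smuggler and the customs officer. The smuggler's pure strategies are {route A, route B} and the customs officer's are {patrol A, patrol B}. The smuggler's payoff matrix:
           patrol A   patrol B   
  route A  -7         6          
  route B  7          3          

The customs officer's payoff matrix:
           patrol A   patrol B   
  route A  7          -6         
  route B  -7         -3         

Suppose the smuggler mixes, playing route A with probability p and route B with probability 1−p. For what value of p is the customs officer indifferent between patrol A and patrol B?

p = 4/17

For the customs officer to be willing to mix, the customs officer must be indifferent between patrol A and patrol B, which pins down the smuggler's mix.
  the customs officer's payoff to patrol A: p·7 + (1−p)·(-7) = 14p - 7
  the customs officer's payoff to patrol B: p·(-6) + (1−p)·(-3) = -3p - 3
  14p - 7 = -3p - 3  ⇒  17p = 4  ⇒  p = 4/17.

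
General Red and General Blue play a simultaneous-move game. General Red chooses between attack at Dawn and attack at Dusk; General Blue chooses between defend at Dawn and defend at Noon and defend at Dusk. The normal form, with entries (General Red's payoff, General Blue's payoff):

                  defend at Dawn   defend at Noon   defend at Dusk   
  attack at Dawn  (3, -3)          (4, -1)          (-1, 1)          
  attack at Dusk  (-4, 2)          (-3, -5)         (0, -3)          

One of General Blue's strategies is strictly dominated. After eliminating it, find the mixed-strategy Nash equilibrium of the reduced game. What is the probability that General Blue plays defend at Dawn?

q = 1/8

General Blue's strategy defend at Noon is strictly dominated by defend at Dusk: 1 > -1 and -3 > -5. Eliminate defend at Noon.
General Red's indifference between attack at Dawn and attack at Dusk determines General Blue's mixing probability q:
  General Red's payoff to attack at Dawn: q·3 + (1−q)·(-1) = 4q - 1
  General Red's payoff to attack at Dusk: q·(-4) + (1−q)·0 = -4q
  4q - 1 = -4q  ⇒  8q = 1  ⇒  q = 1/8.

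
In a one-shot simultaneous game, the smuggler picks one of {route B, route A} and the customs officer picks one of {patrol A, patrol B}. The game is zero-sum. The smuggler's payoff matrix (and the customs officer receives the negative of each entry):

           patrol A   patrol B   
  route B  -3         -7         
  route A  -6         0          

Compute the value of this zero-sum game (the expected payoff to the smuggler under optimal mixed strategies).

v = -21/5

In a mixed equilibrium the smuggler is indifferent between route B and route A; this condition fixes q.
  the smuggler's expected payoff from route B: q·(-3) + (1−q)·(-7) = 4q - 7
  the smuggler's expected payoff from route A: q·(-6) + (1−q)·0 = -6q
  4q - 7 = -6q  ⇒  10q = 7  ⇒  q = 7/10.
The value is the smuggler's expected payoff against this mix (using route B): (7/10)·(-3) + (3/10)·(-7) = -21/5.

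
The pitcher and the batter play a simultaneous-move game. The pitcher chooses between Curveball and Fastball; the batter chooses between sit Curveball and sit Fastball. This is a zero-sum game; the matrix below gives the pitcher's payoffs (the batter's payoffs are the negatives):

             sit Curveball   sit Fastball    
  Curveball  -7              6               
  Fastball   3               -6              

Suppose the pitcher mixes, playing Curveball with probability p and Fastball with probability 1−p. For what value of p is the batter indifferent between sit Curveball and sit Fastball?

p = 9/22

Set the batter's expected payoff from sit Curveball equal to that from sit Fastball:
  the batter's expected payoff from sit Curveball: p·7 + (1−p)·(-3) = 10p - 3
  the batter's expected payoff from sit Fastball: p·(-6) + (1−p)·6 = -12p + 6
  10p - 3 = -12p + 6  ⇒  22p = 9  ⇒  p = 9/22.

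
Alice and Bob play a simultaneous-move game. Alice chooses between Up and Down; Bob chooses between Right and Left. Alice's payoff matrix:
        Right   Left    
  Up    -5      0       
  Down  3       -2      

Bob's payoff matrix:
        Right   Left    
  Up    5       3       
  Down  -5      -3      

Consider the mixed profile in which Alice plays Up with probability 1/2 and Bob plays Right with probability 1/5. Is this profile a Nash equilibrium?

Yes

Check Bob's indifference given Alice's mix p = 1/2:
  payoff from Right = 0; payoff from Left = 0 — equal.
Check Alice's indifference given Bob's mix q = 1/5:
  payoff from Up = -1; payoff from Down = -1 — equal.
Both players are indifferent, so neither can profitably deviate.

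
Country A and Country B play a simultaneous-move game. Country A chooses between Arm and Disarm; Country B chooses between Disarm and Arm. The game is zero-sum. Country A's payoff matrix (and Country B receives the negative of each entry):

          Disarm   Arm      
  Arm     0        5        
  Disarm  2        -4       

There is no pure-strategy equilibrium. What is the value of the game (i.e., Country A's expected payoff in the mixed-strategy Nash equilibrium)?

In a mixed equilibrium Country A is indifferent between Arm and Disarm; this condition fixes q.
  Country A's payoff to Arm: q·0 + (1−q)·5 = -5q + 5
  Country A's payoff to Disarm: q·2 + (1−q)·(-4) = 6q - 4
  -5q + 5 = 6q - 4  ⇒  -11q = -9  ⇒  q = 9/11.
The value is Country A's expected payoff against this mix (using Arm): (9/11)·0 + (2/11)·5 = 10/11.

v = 10/11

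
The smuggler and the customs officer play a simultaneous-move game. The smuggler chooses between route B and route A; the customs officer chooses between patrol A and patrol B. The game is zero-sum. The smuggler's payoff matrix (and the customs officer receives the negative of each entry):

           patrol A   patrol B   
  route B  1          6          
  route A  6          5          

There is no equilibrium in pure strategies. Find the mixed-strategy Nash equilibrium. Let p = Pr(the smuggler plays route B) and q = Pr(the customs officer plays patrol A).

p = 1/6, q = 1/6

The smuggler's mix must leave the customs officer indifferent between patrol A and patrol B.
  the customs officer's payoff to patrol A: p·(-1) + (1−p)·(-6) = 5p - 6
  the customs officer's payoff to patrol B: p·(-6) + (1−p)·(-5) = -p - 5
  5p - 6 = -p - 5  ⇒  6p = 1  ⇒  p = 1/6.
For the smuggler to be willing to mix, the smuggler must be indifferent between route B and route A, which pins down the customs officer's mix.
  the smuggler's payoff to route B: q·1 + (1−q)·6 = -5q + 6
  the smuggler's payoff to route A: q·6 + (1−q)·5 = q + 5
  -5q + 6 = q + 5  ⇒  -6q = -1  ⇒  q = 1/6.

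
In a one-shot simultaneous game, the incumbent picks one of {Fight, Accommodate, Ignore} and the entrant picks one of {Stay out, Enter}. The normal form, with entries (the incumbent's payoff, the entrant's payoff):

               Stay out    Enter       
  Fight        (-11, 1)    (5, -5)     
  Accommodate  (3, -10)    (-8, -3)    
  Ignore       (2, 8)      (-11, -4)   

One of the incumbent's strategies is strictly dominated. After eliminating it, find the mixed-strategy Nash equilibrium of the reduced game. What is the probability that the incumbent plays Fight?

The incumbent's strategy Ignore is strictly dominated by Accommodate: 3 > 2 and -8 > -11. Eliminate Ignore.
The entrant's indifference between Stay out and Enter determines the incumbent's mixing probability p:
  the entrant's expected payoff from Stay out: p·1 + (1−p)·(-10) = 11p - 10
  the entrant's expected payoff from Enter: p·(-5) + (1−p)·(-3) = -2p - 3
  11p - 10 = -2p - 3  ⇒  13p = 7  ⇒  p = 7/13.

p = 7/13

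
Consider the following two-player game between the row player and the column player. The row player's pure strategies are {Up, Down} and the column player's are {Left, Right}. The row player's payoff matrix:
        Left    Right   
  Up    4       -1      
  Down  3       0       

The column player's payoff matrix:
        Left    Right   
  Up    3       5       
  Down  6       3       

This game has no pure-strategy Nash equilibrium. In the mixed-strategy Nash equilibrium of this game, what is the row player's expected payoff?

3/2

In a mixed equilibrium the row player is indifferent between Up and Down; this condition fixes q.
  the row player's payoff from Up: q·4 + (1−q)·(-1) = 5q - 1
  the row player's payoff from Down: q·3 + (1−q)·0 = 3q
  5q - 1 = 3q  ⇒  2q = 1  ⇒  q = 1/2.
At equilibrium the row player is indifferent across rows, so the row player's payoff equals the payoff from Up: (1/2)·4 + (1/2)·(-1) = 3/2.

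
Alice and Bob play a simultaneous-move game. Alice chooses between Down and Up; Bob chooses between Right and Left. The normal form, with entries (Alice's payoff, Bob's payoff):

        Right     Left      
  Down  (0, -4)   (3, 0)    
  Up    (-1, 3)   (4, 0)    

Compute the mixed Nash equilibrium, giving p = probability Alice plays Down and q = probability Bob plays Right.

p = 3/7, q = 1/2

Set Bob's expected payoff from Right equal to that from Left:
  Bob's payoff from Right: p·(-4) + (1−p)·3 = -7p + 3
  Bob's payoff from Left: p·0 + (1−p)·0 = 0
  -7p + 3 = 0  ⇒  -7p = -3  ⇒  p = 3/7.
For Alice to be willing to mix, Alice must be indifferent between Down and Up, which pins down Bob's mix.
  Alice's expected payoff from Down: q·0 + (1−q)·3 = -3q + 3
  Alice's expected payoff from Up: q·(-1) + (1−q)·4 = -5q + 4
  -3q + 3 = -5q + 4  ⇒  2q = 1  ⇒  q = 1/2.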